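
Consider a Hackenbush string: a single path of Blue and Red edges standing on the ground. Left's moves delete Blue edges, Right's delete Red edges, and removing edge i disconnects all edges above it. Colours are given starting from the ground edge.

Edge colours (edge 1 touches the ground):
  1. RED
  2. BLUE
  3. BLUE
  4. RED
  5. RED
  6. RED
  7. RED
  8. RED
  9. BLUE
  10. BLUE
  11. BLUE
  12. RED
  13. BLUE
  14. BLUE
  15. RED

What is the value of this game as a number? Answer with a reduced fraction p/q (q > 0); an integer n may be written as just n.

R: Left { ∅ }, Right { 0 } gives simplest -1
RB: Left { -1 }, Right { 0 } gives simplest -1/2
RBB: Left { -1, -1/2 }, Right { 0 } gives simplest -1/4
RBBR: Left { -1, -1/2 }, Right { -1/4, 0 } gives simplest -3/8
RBBRR: Left { -1, -1/2 }, Right { -3/8, -1/4, 0 } gives simplest -7/16
RBBRRR: Left { -1, -1/2 }, Right { -7/16, -3/8, -1/4, 0 } gives simplest -15/32
RBBRRRR: Left { -1, -1/2 }, Right { -15/32, -7/16, -3/8, -1/4, 0 } gives simplest -31/64
RBBRRRRR: Left { -1, -1/2 }, Right { -31/64, -15/32, -7/16, -3/8, -1/4, 0 } gives simplest -63/128
RBBRRRRRB: Left { -1, -1/2, -63/128 }, Right { -31/64, -15/32, -7/16, -3/8, -1/4, 0 } gives simplest -125/256
RBBRRRRRBB: Left { -1, -1/2, -63/128, -125/256 }, Right { -31/64, -15/32, -7/16, -3/8, -1/4, 0 } gives simplest -249/512
RBBRRRRRBBB: Left { -1, -1/2, -63/128, -125/256, -249/512 }, Right { -31/64, -15/32, -7/16, -3/8, -1/4, 0 } gives simplest -497/1024
RBBRRRRRBBBR: Left { -1, -1/2, -63/128, -125/256, -249/512 }, Right { -497/1024, -31/64, -15/32, -7/16, -3/8, -1/4, 0 } gives simplest -995/2048
RBBRRRRRBBBRB: Left { -1, -1/2, -63/128, -125/256, -249/512, -995/2048 }, Right { -497/1024, -31/64, -15/32, -7/16, -3/8, -1/4, 0 } gives simplest -1989/4096
RBBRRRRRBBBRBB: Left { -1, -1/2, -63/128, -125/256, -249/512, -995/2048, -1989/4096 }, Right { -497/1024, -31/64, -15/32, -7/16, -3/8, -1/4, 0 } gives simplest -3977/8192
RBBRRRRRBBBRBBR: Left { -1, -1/2, -63/128, -125/256, -249/512, -995/2048, -1989/4096 }, Right { -3977/8192, -497/1024, -31/64, -15/32, -7/16, -3/8, -1/4, 0 } gives simplest -7955/16384

-7955/16384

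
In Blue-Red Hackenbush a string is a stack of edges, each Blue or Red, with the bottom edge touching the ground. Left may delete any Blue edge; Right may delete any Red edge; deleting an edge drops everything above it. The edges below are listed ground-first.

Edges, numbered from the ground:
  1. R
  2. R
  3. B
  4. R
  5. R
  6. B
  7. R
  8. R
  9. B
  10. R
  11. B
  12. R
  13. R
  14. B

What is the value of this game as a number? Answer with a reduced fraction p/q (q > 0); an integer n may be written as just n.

Prefix values for R R B R R B R R B R B R R B via {L|R} + simplicity:
g(R) = { — | 0 } so -1
g(RR) = { — | -1; 0 } so -2
g(RRB) = { -2 | -1; 0 } so -3/2
g(RRBR) = { -2 | -3/2; -1; 0 } so -7/4
g(RRBRR) = { -2 | -7/4; -3/2; -1; 0 } so -15/8
g(RRBRRB) = { -2; -15/8 | -7/4; -3/2; -1; 0 } so -29/16
g(RRBRRBR) = { -2; -15/8 | -29/16; -7/4; -3/2; -1; 0 } so -59/32
g(RRBRRBRR) = { -2; -15/8 | -59/32; -29/16; -7/4; -3/2; -1; 0 } so -119/64
g(RRBRRBRRB) = { -2; -15/8; -119/64 | -59/32; -29/16; -7/4; -3/2; -1; 0 } so -237/128
g(RRBRRBRRBR) = { -2; -15/8; -119/64 | -237/128; -59/32; -29/16; -7/4; -3/2; -1; 0 } so -475/256
g(RRBRRBRRBRB) = { -2; -15/8; -119/64; -475/256 | -237/128; -59/32; -29/16; -7/4; -3/2; -1; 0 } so -949/512
g(RRBRRBRRBRBR) = { -2; -15/8; -119/64; -475/256 | -949/512; -237/128; -59/32; -29/16; -7/4; -3/2; -1; 0 } so -1899/1024
g(RRBRRBRRBRBRR) = { -2; -15/8; -119/64; -475/256 | -1899/1024; -949/512; -237/128; -59/32; -29/16; -7/4; -3/2; -1; 0 } so -3799/2048
g(RRBRRBRRBRBRRB) = { -2; -15/8; -119/64; -475/256; -3799/2048 | -1899/1024; -949/512; -237/128; -59/32; -29/16; -7/4; -3/2; -1; 0 } so -7597/4096

-7597/4096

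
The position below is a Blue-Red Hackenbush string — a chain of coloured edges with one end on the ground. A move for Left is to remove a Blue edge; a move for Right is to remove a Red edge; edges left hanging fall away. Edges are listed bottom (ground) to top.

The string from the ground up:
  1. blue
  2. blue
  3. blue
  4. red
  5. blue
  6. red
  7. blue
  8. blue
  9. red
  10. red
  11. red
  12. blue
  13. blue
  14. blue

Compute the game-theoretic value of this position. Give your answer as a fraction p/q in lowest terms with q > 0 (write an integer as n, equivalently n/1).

5519/2048

1 of 14 · b · max L 0 · min R +∞ gives 1
2 of 14 · bb · max L 1 · min R +∞ gives 2
3 of 14 · bbb · max L 2 · min R +∞ gives 3
4 of 14 · bbbr · max L 2 · min R 3 gives 5/2
5 of 14 · bbbrb · max L 5/2 · min R 3 gives 11/4
6 of 14 · bbbrbr · max L 5/2 · min R 11/4 gives 21/8
7 of 14 · bbbrbrb · max L 21/8 · min R 11/4 gives 43/16
8 of 14 · bbbrbrbb · max L 43/16 · min R 11/4 gives 87/32
9 of 14 · bbbrbrbbr · max L 43/16 · min R 87/32 gives 173/64
10 of 14 · bbbrbrbbrr · max L 43/16 · min R 173/64 gives 345/128
11 of 14 · bbbrbrbbrrr · max L 43/16 · min R 345/128 gives 689/256
12 of 14 · bbbrbrbbrrrb · max L 689/256 · min R 345/128 gives 1379/512
13 of 14 · bbbrbrbbrrrbb · max L 1379/512 · min R 345/128 gives 2759/1024
14 of 14 · bbbrbrbbrrrbbb · max L 2759/1024 · min R 345/128 gives 5519/2048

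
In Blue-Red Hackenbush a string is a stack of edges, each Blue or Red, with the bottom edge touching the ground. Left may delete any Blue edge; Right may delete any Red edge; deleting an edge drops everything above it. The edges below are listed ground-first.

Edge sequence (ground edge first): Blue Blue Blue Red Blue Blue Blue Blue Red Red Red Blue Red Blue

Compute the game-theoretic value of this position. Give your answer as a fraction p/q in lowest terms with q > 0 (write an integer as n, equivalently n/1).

6027/2048

B: Left { 0 }, Right { (no moves) } → simplest 1
BB: Left { 0, 1 }, Right { (no moves) } → simplest 2
BBB: Left { 0, 1, 2 }, Right { (no moves) } → simplest 3
BBBR: Left { 0, 1, 2 }, Right { 3 } → simplest 5/2
BBBRB: Left { 0, 1, 2, 5/2 }, Right { 3 } → simplest 11/4
BBBRBB: Left { 0, 1, 2, 5/2, 11/4 }, Right { 3 } → simplest 23/8
BBBRBBB: Left { 0, 1, 2, 5/2, 11/4, 23/8 }, Right { 3 } → simplest 47/16
BBBRBBBB: Left { 0, 1, 2, 5/2, 11/4, 23/8, 47/16 }, Right { 3 } → simplest 95/32
BBBRBBBBR: Left { 0, 1, 2, 5/2, 11/4, 23/8, 47/16 }, Right { 95/32, 3 } → simplest 189/64
BBBRBBBBRR: Left { 0, 1, 2, 5/2, 11/4, 23/8, 47/16 }, Right { 189/64, 95/32, 3 } → simplest 377/128
BBBRBBBBRRR: Left { 0, 1, 2, 5/2, 11/4, 23/8, 47/16 }, Right { 377/128, 189/64, 95/32, 3 } → simplest 753/256
BBBRBBBBRRRB: Left { 0, 1, 2, 5/2, 11/4, 23/8, 47/16, 753/256 }, Right { 377/128, 189/64, 95/32, 3 } → simplest 1507/512
BBBRBBBBRRRBR: Left { 0, 1, 2, 5/2, 11/4, 23/8, 47/16, 753/256 }, Right { 1507/512, 377/128, 189/64, 95/32, 3 } → simplest 3013/1024
BBBRBBBBRRRBRB: Left { 0, 1, 2, 5/2, 11/4, 23/8, 47/16, 753/256, 3013/1024 }, Right { 1507/512, 377/128, 189/64, 95/32, 3 } → simplest 6027/2048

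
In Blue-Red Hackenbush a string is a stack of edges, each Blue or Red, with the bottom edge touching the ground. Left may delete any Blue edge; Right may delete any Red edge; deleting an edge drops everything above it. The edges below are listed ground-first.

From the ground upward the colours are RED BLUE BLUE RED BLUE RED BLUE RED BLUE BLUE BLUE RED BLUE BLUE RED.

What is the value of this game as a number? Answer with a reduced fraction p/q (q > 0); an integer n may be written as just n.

-5395/16384

Recurse on prefixes of the 15-edge string RED BLUE BLUE RED BLUE RED BLUE RED BLUE BLUE BLUE RED BLUE BLUE RED:
1 of 15 · R · max L −∞ · min R 0 gives -1
2 of 15 · RB · max L -1 · min R 0 gives -1/2
3 of 15 · RBB · max L -1/2 · min R 0 gives -1/4
4 of 15 · RBBR · max L -1/2 · min R -1/4 gives -3/8
5 of 15 · RBBRB · max L -3/8 · min R -1/4 gives -5/16
6 of 15 · RBBRBR · max L -3/8 · min R -5/16 gives -11/32
7 of 15 · RBBRBRB · max L -11/32 · min R -5/16 gives -21/64
8 of 15 · RBBRBRBR · max L -11/32 · min R -21/64 gives -43/128
9 of 15 · RBBRBRBRB · max L -43/128 · min R -21/64 gives -85/256
10 of 15 · RBBRBRBRBB · max L -85/256 · min R -21/64 gives -169/512
11 of 15 · RBBRBRBRBBB · max L -169/512 · min R -21/64 gives -337/1024
12 of 15 · RBBRBRBRBBBR · max L -169/512 · min R -337/1024 gives -675/2048
13 of 15 · RBBRBRBRBBBRB · max L -675/2048 · min R -337/1024 gives -1349/4096
14 of 15 · RBBRBRBRBBBRBB · max L -1349/4096 · min R -337/1024 gives -2697/8192
15 of 15 · RBBRBRBRBBBRBBR · max L -1349/4096 · min R -2697/8192 gives -5395/16384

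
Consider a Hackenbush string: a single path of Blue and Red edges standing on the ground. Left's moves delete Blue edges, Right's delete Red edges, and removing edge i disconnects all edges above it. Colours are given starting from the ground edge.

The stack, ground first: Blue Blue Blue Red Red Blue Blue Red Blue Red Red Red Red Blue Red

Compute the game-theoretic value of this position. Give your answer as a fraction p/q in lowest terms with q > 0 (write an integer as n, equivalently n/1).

9861/4096

Prefix values for Blue Blue Blue Red Red Blue Blue Red Blue Red Red Red Red Blue Red via {L|R} + simplicity:
B: Left { 0 }, Right { (no moves) } -> simplest 1
BB: Left { 0; 1 }, Right { (no moves) } -> simplest 2
BBB: Left { 0; 1; 2 }, Right { (no moves) } -> simplest 3
BBBR: Left { 0; 1; 2 }, Right { 3 } -> simplest 5/2
BBBRR: Left { 0; 1; 2 }, Right { 5/2; 3 } -> simplest 9/4
BBBRRB: Left { 0; 1; 2; 9/4 }, Right { 5/2; 3 } -> simplest 19/8
BBBRRBB: Left { 0; 1; 2; 9/4; 19/8 }, Right { 5/2; 3 } -> simplest 39/16
BBBRRBBR: Left { 0; 1; 2; 9/4; 19/8 }, Right { 39/16; 5/2; 3 } -> simplest 77/32
BBBRRBBRB: Left { 0; 1; 2; 9/4; 19/8; 77/32 }, Right { 39/16; 5/2; 3 } -> simplest 155/64
BBBRRBBRBR: Left { 0; 1; 2; 9/4; 19/8; 77/32 }, Right { 155/64; 39/16; 5/2; 3 } -> simplest 309/128
BBBRRBBRBRR: Left { 0; 1; 2; 9/4; 19/8; 77/32 }, Right { 309/128; 155/64; 39/16; 5/2; 3 } -> simplest 617/256
BBBRRBBRBRRR: Left { 0; 1; 2; 9/4; 19/8; 77/32 }, Right { 617/256; 309/128; 155/64; 39/16; 5/2; 3 } -> simplest 1233/512
BBBRRBBRBRRRR: Left { 0; 1; 2; 9/4; 19/8; 77/32 }, Right { 1233/512; 617/256; 309/128; 155/64; 39/16; 5/2; 3 } -> simplest 2465/1024
BBBRRBBRBRRRRB: Left { 0; 1; 2; 9/4; 19/8; 77/32; 2465/1024 }, Right { 1233/512; 617/256; 309/128; 155/64; 39/16; 5/2; 3 } -> simplest 4931/2048
BBBRRBBRBRRRRBR: Left { 0; 1; 2; 9/4; 19/8; 77/32; 2465/1024 }, Right { 4931/2048; 1233/512; 617/256; 309/128; 155/64; 39/16; 5/2; 3 } -> simplest 9861/4096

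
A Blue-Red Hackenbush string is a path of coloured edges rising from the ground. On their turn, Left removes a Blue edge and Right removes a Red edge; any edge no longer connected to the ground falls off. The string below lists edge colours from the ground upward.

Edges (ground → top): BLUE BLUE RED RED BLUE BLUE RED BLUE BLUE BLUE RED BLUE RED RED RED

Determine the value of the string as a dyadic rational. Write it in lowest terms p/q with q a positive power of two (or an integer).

11729/8192

Build G(s[:k]) for k = 1..15, string s = BLUE BLUE RED RED BLUE BLUE RED BLUE BLUE BLUE RED BLUE RED RED RED.
edge 1 of 15 (BLUE): { 0 | (no moves) } => 1
edge 2 of 15 (BLUE): { 0, 1 | (no moves) } => 2
edge 3 of 15 (RED): { 0, 1 | 2 } => 3/2
edge 4 of 15 (RED): { 0, 1 | 3/2, 2 } => 5/4
edge 5 of 15 (BLUE): { 0, 1, 5/4 | 3/2, 2 } => 11/8
edge 6 of 15 (BLUE): { 0, 1, 5/4, 11/8 | 3/2, 2 } => 23/16
edge 7 of 15 (RED): { 0, 1, 5/4, 11/8 | 23/16, 3/2, 2 } => 45/32
edge 8 of 15 (BLUE): { 0, 1, 5/4, 11/8, 45/32 | 23/16, 3/2, 2 } => 91/64
edge 9 of 15 (BLUE): { 0, 1, 5/4, 11/8, 45/32, 91/64 | 23/16, 3/2, 2 } => 183/128
edge 10 of 15 (BLUE): { 0, 1, 5/4, 11/8, 45/32, 91/64, 183/128 | 23/16, 3/2, 2 } => 367/256
edge 11 of 15 (RED): { 0, 1, 5/4, 11/8, 45/32, 91/64, 183/128 | 367/256, 23/16, 3/2, 2 } => 733/512
edge 12 of 15 (BLUE): { 0, 1, 5/4, 11/8, 45/32, 91/64, 183/128, 733/512 | 367/256, 23/16, 3/2, 2 } => 1467/1024
edge 13 of 15 (RED): { 0, 1, 5/4, 11/8, 45/32, 91/64, 183/128, 733/512 | 1467/1024, 367/256, 23/16, 3/2, 2 } => 2933/2048
edge 14 of 15 (RED): { 0, 1, 5/4, 11/8, 45/32, 91/64, 183/128, 733/512 | 2933/2048, 1467/1024, 367/256, 23/16, 3/2, 2 } => 5865/4096
edge 15 of 15 (RED): { 0, 1, 5/4, 11/8, 45/32, 91/64, 183/128, 733/512 | 5865/4096, 2933/2048, 1467/1024, 367/256, 23/16, 3/2, 2 } => 11729/8192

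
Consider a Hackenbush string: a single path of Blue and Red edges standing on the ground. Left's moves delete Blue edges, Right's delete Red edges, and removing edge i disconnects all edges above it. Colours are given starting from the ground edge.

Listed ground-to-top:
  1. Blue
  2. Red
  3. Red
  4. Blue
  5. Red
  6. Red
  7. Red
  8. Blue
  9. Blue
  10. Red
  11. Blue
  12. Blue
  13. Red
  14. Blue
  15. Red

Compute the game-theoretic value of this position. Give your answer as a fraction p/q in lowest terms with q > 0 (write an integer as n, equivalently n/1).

4533/16384

value(B) = { 0 | · } → 1
value(BR) = { 0 | 1 } → 1/2
value(BRR) = { 0 | 1/2, 1 } → 1/4
value(BRRB) = { 0, 1/4 | 1/2, 1 } → 3/8
value(BRRBR) = { 0, 1/4 | 3/8, 1/2, 1 } → 5/16
value(BRRBRR) = { 0, 1/4 | 5/16, 3/8, 1/2, 1 } → 9/32
value(BRRBRRR) = { 0, 1/4 | 9/32, 5/16, 3/8, 1/2, 1 } → 17/64
value(BRRBRRRB) = { 0, 1/4, 17/64 | 9/32, 5/16, 3/8, 1/2, 1 } → 35/128
value(BRRBRRRBB) = { 0, 1/4, 17/64, 35/128 | 9/32, 5/16, 3/8, 1/2, 1 } → 71/256
value(BRRBRRRBBR) = { 0, 1/4, 17/64, 35/128 | 71/256, 9/32, 5/16, 3/8, 1/2, 1 } → 141/512
value(BRRBRRRBBRB) = { 0, 1/4, 17/64, 35/128, 141/512 | 71/256, 9/32, 5/16, 3/8, 1/2, 1 } → 283/1024
value(BRRBRRRBBRBB) = { 0, 1/4, 17/64, 35/128, 141/512, 283/1024 | 71/256, 9/32, 5/16, 3/8, 1/2, 1 } → 567/2048
value(BRRBRRRBBRBBR) = { 0, 1/4, 17/64, 35/128, 141/512, 283/1024 | 567/2048, 71/256, 9/32, 5/16, 3/8, 1/2, 1 } → 1133/4096
value(BRRBRRRBBRBBRB) = { 0, 1/4, 17/64, 35/128, 141/512, 283/1024, 1133/4096 | 567/2048, 71/256, 9/32, 5/16, 3/8, 1/2, 1 } → 2267/8192
value(BRRBRRRBBRBBRBR) = { 0, 1/4, 17/64, 35/128, 141/512, 283/1024, 1133/4096 | 2267/8192, 567/2048, 71/256, 9/32, 5/16, 3/8, 1/2, 1 } → 4533/16384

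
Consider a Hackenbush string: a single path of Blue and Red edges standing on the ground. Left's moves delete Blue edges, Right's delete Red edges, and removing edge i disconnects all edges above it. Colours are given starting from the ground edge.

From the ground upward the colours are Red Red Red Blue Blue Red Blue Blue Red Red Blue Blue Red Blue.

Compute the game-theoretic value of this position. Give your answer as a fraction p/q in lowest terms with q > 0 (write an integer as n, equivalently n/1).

G(R) = { · | 0 } = -1
G(RR) = { · | -1 0 } = -2
G(RRR) = { · | -2 -1 0 } = -3
G(RRRB) = { -3 | -2 -1 0 } = -5/2
G(RRRBB) = { -3 -5/2 | -2 -1 0 } = -9/4
G(RRRBBR) = { -3 -5/2 | -9/4 -2 -1 0 } = -19/8
G(RRRBBRB) = { -3 -5/2 -19/8 | -9/4 -2 -1 0 } = -37/16
G(RRRBBRBB) = { -3 -5/2 -19/8 -37/16 | -9/4 -2 -1 0 } = -73/32
G(RRRBBRBBR) = { -3 -5/2 -19/8 -37/16 | -73/32 -9/4 -2 -1 0 } = -147/64
G(RRRBBRBBRR) = { -3 -5/2 -19/8 -37/16 | -147/64 -73/32 -9/4 -2 -1 0 } = -295/128
G(RRRBBRBBRRB) = { -3 -5/2 -19/8 -37/16 -295/128 | -147/64 -73/32 -9/4 -2 -1 0 } = -589/256
G(RRRBBRBBRRBB) = { -3 -5/2 -19/8 -37/16 -295/128 -589/256 | -147/64 -73/32 -9/4 -2 -1 0 } = -1177/512
G(RRRBBRBBRRBBR) = { -3 -5/2 -19/8 -37/16 -295/128 -589/256 | -1177/512 -147/64 -73/32 -9/4 -2 -1 0 } = -2355/1024
G(RRRBBRBBRRBBRB) = { -3 -5/2 -19/8 -37/16 -295/128 -589/256 -2355/1024 | -1177/512 -147/64 -73/32 -9/4 -2 -1 0 } = -4709/2048

-4709/2048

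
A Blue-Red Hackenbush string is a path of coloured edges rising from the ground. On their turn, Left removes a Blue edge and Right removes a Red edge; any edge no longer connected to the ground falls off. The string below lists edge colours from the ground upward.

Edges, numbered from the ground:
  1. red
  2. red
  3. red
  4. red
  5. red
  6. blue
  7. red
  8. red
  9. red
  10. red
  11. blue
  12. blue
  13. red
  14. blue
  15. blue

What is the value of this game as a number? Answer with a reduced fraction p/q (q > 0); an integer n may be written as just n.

-5065/1024

Recurse on prefixes of the 15-edge string red red red red red blue red red red red blue blue red blue blue:
1 of 15 · r · max L −∞ · min R 0 = -1
2 of 15 · rr · max L −∞ · min R -1 = -2
3 of 15 · rrr · max L −∞ · min R -2 = -3
4 of 15 · rrrr · max L −∞ · min R -3 = -4
5 of 15 · rrrrr · max L −∞ · min R -4 = -5
6 of 15 · rrrrrb · max L -5 · min R -4 = -9/2
7 of 15 · rrrrrbr · max L -5 · min R -9/2 = -19/4
8 of 15 · rrrrrbrr · max L -5 · min R -19/4 = -39/8
9 of 15 · rrrrrbrrr · max L -5 · min R -39/8 = -79/16
10 of 15 · rrrrrbrrrr · max L -5 · min R -79/16 = -159/32
11 of 15 · rrrrrbrrrrb · max L -159/32 · min R -79/16 = -317/64
12 of 15 · rrrrrbrrrrbb · max L -317/64 · min R -79/16 = -633/128
13 of 15 · rrrrrbrrrrbbr · max L -317/64 · min R -633/128 = -1267/256
14 of 15 · rrrrrbrrrrbbrb · max L -1267/256 · min R -633/128 = -2533/512
15 of 15 · rrrrrbrrrrbbrbb · max L -2533/512 · min R -633/128 = -5065/1024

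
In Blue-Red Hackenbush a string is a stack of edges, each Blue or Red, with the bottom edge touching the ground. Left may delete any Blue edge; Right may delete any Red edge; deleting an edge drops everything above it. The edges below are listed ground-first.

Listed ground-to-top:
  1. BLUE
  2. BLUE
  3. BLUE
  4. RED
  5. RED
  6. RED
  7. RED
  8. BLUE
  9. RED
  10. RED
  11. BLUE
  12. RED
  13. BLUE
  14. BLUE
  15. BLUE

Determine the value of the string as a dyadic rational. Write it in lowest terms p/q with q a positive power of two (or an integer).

Build G(s[:k]) for k = 1..15, string s = BLUE BLUE BLUE RED RED RED RED BLUE RED RED BLUE RED BLUE BLUE BLUE.
G(B) = { 0 |  } ⇒ 1
G(BB) = { 0; 1 |  } ⇒ 2
G(BBB) = { 0; 1; 2 |  } ⇒ 3
G(BBBR) = { 0; 1; 2 | 3 } ⇒ 5/2
G(BBBRR) = { 0; 1; 2 | 5/2; 3 } ⇒ 9/4
G(BBBRRR) = { 0; 1; 2 | 9/4; 5/2; 3 } ⇒ 17/8
G(BBBRRRR) = { 0; 1; 2 | 17/8; 9/4; 5/2; 3 } ⇒ 33/16
G(BBBRRRRB) = { 0; 1; 2; 33/16 | 17/8; 9/4; 5/2; 3 } ⇒ 67/32
G(BBBRRRRBR) = { 0; 1; 2; 33/16 | 67/32; 17/8; 9/4; 5/2; 3 } ⇒ 133/64
G(BBBRRRRBRR) = { 0; 1; 2; 33/16 | 133/64; 67/32; 17/8; 9/4; 5/2; 3 } ⇒ 265/128
G(BBBRRRRBRRB) = { 0; 1; 2; 33/16; 265/128 | 133/64; 67/32; 17/8; 9/4; 5/2; 3 } ⇒ 531/256
G(BBBRRRRBRRBR) = { 0; 1; 2; 33/16; 265/128 | 531/256; 133/64; 67/32; 17/8; 9/4; 5/2; 3 } ⇒ 1061/512
G(BBBRRRRBRRBRB) = { 0; 1; 2; 33/16; 265/128; 1061/512 | 531/256; 133/64; 67/32; 17/8; 9/4; 5/2; 3 } ⇒ 2123/1024
G(BBBRRRRBRRBRBB) = { 0; 1; 2; 33/16; 265/128; 1061/512; 2123/1024 | 531/256; 133/64; 67/32; 17/8; 9/4; 5/2; 3 } ⇒ 4247/2048
G(BBBRRRRBRRBRBBB) = { 0; 1; 2; 33/16; 265/128; 1061/512; 2123/1024; 4247/2048 | 531/256; 133/64; 67/32; 17/8; 9/4; 5/2; 3 } ⇒ 8495/4096

8495/4096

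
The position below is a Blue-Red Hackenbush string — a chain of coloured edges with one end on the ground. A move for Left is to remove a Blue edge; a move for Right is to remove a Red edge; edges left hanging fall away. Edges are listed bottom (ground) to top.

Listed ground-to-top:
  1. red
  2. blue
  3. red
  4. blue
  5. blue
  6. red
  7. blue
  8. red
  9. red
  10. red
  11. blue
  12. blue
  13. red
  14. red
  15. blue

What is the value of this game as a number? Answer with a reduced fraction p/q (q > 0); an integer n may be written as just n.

1 of 15 · r · max L −∞ · min R 0 ⇒ -1
2 of 15 · rb · max L -1 · min R 0 ⇒ -1/2
3 of 15 · rbr · max L -1 · min R -1/2 ⇒ -3/4
4 of 15 · rbrb · max L -3/4 · min R -1/2 ⇒ -5/8
5 of 15 · rbrbb · max L -5/8 · min R -1/2 ⇒ -9/16
6 of 15 · rbrbbr · max L -5/8 · min R -9/16 ⇒ -19/32
7 of 15 · rbrbbrb · max L -19/32 · min R -9/16 ⇒ -37/64
8 of 15 · rbrbbrbr · max L -19/32 · min R -37/64 ⇒ -75/128
9 of 15 · rbrbbrbrr · max L -19/32 · min R -75/128 ⇒ -151/256
10 of 15 · rbrbbrbrrr · max L -19/32 · min R -151/256 ⇒ -303/512
11 of 15 · rbrbbrbrrrb · max L -303/512 · min R -151/256 ⇒ -605/1024
12 of 15 · rbrbbrbrrrbb · max L -605/1024 · min R -151/256 ⇒ -1209/2048
13 of 15 · rbrbbrbrrrbbr · max L -605/1024 · min R -1209/2048 ⇒ -2419/4096
14 of 15 · rbrbbrbrrrbbrr · max L -605/1024 · min R -2419/4096 ⇒ -4839/8192
15 of 15 · rbrbbrbrrrbbrrb · max L -4839/8192 · min R -2419/4096 ⇒ -9677/16384

-9677/16384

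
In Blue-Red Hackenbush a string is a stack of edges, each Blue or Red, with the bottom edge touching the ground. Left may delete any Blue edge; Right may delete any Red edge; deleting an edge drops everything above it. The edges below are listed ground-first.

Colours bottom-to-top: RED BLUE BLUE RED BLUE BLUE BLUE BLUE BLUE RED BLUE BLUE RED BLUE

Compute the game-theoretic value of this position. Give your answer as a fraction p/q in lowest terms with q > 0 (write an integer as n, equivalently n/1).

Recurse on prefixes of the 14-edge string RED BLUE BLUE RED BLUE BLUE BLUE BLUE BLUE RED BLUE BLUE RED BLUE:
val_1 [R]  L=[none]  R=[0]  gives -1
val_2 [RB]  L=[-1]  R=[0]  gives -1/2
val_3 [RBB]  L=[-1 -1/2]  R=[0]  gives -1/4
val_4 [RBBR]  L=[-1 -1/2]  R=[-1/4 0]  gives -3/8
val_5 [RBBRB]  L=[-1 -1/2 -3/8]  R=[-1/4 0]  gives -5/16
val_6 [RBBRBB]  L=[-1 -1/2 -3/8 -5/16]  R=[-1/4 0]  gives -9/32
val_7 [RBBRBBB]  L=[-1 -1/2 -3/8 -5/16 -9/32]  R=[-1/4 0]  gives -17/64
val_8 [RBBRBBBB]  L=[-1 -1/2 -3/8 -5/16 -9/32 -17/64]  R=[-1/4 0]  gives -33/128
val_9 [RBBRBBBBB]  L=[-1 -1/2 -3/8 -5/16 -9/32 -17/64 -33/128]  R=[-1/4 0]  gives -65/256
val_10 [RBBRBBBBBR]  L=[-1 -1/2 -3/8 -5/16 -9/32 -17/64 -33/128]  R=[-65/256 -1/4 0]  gives -131/512
val_11 [RBBRBBBBBRB]  L=[-1 -1/2 -3/8 -5/16 -9/32 -17/64 -33/128 -131/512]  R=[-65/256 -1/4 0]  gives -261/1024
val_12 [RBBRBBBBBRBB]  L=[-1 -1/2 -3/8 -5/16 -9/32 -17/64 -33/128 -131/512 -261/1024]  R=[-65/256 -1/4 0]  gives -521/2048
val_13 [RBBRBBBBBRBBR]  L=[-1 -1/2 -3/8 -5/16 -9/32 -17/64 -33/128 -131/512 -261/1024]  R=[-521/2048 -65/256 -1/4 0]  gives -1043/4096
val_14 [RBBRBBBBBRBBRB]  L=[-1 -1/2 -3/8 -5/16 -9/32 -17/64 -33/128 -131/512 -261/1024 -1043/4096]  R=[-521/2048 -65/256 -1/4 0]  gives -2085/8192

-2085/8192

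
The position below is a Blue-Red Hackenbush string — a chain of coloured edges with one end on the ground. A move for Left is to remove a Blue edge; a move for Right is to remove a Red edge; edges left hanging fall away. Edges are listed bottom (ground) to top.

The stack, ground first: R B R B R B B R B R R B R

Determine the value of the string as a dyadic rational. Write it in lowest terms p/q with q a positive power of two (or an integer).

-2651/4096

val(R) = { ∅ | 0 } ⇒ -1
val(RB) = { -1 | 0 } ⇒ -1/2
val(RBR) = { -1 | -1/2 0 } ⇒ -3/4
val(RBRB) = { -1 -3/4 | -1/2 0 } ⇒ -5/8
val(RBRBR) = { -1 -3/4 | -5/8 -1/2 0 } ⇒ -11/16
val(RBRBRB) = { -1 -3/4 -11/16 | -5/8 -1/2 0 } ⇒ -21/32
val(RBRBRBB) = { -1 -3/4 -11/16 -21/32 | -5/8 -1/2 0 } ⇒ -41/64
val(RBRBRBBR) = { -1 -3/4 -11/16 -21/32 | -41/64 -5/8 -1/2 0 } ⇒ -83/128
val(RBRBRBBRB) = { -1 -3/4 -11/16 -21/32 -83/128 | -41/64 -5/8 -1/2 0 } ⇒ -165/256
val(RBRBRBBRBR) = { -1 -3/4 -11/16 -21/32 -83/128 | -165/256 -41/64 -5/8 -1/2 0 } ⇒ -331/512
val(RBRBRBBRBRR) = { -1 -3/4 -11/16 -21/32 -83/128 | -331/512 -165/256 -41/64 -5/8 -1/2 0 } ⇒ -663/1024
val(RBRBRBBRBRRB) = { -1 -3/4 -11/16 -21/32 -83/128 -663/1024 | -331/512 -165/256 -41/64 -5/8 -1/2 0 } ⇒ -1325/2048
val(RBRBRBBRBRRBR) = { -1 -3/4 -11/16 -21/32 -83/128 -663/1024 | -1325/2048 -331/512 -165/256 -41/64 -5/8 -1/2 0 } ⇒ -2651/4096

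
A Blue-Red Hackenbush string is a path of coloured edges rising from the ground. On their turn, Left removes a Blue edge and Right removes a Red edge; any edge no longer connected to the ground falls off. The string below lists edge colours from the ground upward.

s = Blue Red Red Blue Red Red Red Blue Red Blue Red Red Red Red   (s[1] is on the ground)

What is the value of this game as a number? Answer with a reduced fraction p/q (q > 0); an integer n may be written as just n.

2209/8192

step 1: add Blue to get B; options L={ 0 } R={ ∅ } ⇒ 1
step 2: add Red to get BR; options L={ 0 } R={ 1 } ⇒ 1/2
step 3: add Red to get BRR; options L={ 0 } R={ 1/2, 1 } ⇒ 1/4
step 4: add Blue to get BRRB; options L={ 0, 1/4 } R={ 1/2, 1 } ⇒ 3/8
step 5: add Red to get BRRBR; options L={ 0, 1/4 } R={ 3/8, 1/2, 1 } ⇒ 5/16
step 6: add Red to get BRRBRR; options L={ 0, 1/4 } R={ 5/16, 3/8, 1/2, 1 } ⇒ 9/32
step 7: add Red to get BRRBRRR; options L={ 0, 1/4 } R={ 9/32, 5/16, 3/8, 1/2, 1 } ⇒ 17/64
step 8: add Blue to get BRRBRRRB; options L={ 0, 1/4, 17/64 } R={ 9/32, 5/16, 3/8, 1/2, 1 } ⇒ 35/128
step 9: add Red to get BRRBRRRBR; options L={ 0, 1/4, 17/64 } R={ 35/128, 9/32, 5/16, 3/8, 1/2, 1 } ⇒ 69/256
step 10: add Blue to get BRRBRRRBRB; options L={ 0, 1/4, 17/64, 69/256 } R={ 35/128, 9/32, 5/16, 3/8, 1/2, 1 } ⇒ 139/512
step 11: add Red to get BRRBRRRBRBR; options L={ 0, 1/4, 17/64, 69/256 } R={ 139/512, 35/128, 9/32, 5/16, 3/8, 1/2, 1 } ⇒ 277/1024
step 12: add Red to get BRRBRRRBRBRR; options L={ 0, 1/4, 17/64, 69/256 } R={ 277/1024, 139/512, 35/128, 9/32, 5/16, 3/8, 1/2, 1 } ⇒ 553/2048
step 13: add Red to get BRRBRRRBRBRRR; options L={ 0, 1/4, 17/64, 69/256 } R={ 553/2048, 277/1024, 139/512, 35/128, 9/32, 5/16, 3/8, 1/2, 1 } ⇒ 1105/4096
step 14: add Red to get BRRBRRRBRBRRRR; options L={ 0, 1/4, 17/64, 69/256 } R={ 1105/4096, 553/2048, 277/1024, 139/512, 35/128, 9/32, 5/16, 3/8, 1/2, 1 } ⇒ 2209/8192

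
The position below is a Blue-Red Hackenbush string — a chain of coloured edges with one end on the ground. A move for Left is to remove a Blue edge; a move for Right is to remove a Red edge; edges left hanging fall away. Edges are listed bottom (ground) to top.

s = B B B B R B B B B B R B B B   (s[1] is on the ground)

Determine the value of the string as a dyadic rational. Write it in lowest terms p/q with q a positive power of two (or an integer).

G_1 [B]  L=[0]  R=[—]  gives 1
G_2 [BB]  L=[0, 1]  R=[—]  gives 2
G_3 [BBB]  L=[0, 1, 2]  R=[—]  gives 3
G_4 [BBBB]  L=[0, 1, 2, 3]  R=[—]  gives 4
G_5 [BBBBR]  L=[0, 1, 2, 3]  R=[4]  gives 7/2
G_6 [BBBBRB]  L=[0, 1, 2, 3, 7/2]  R=[4]  gives 15/4
G_7 [BBBBRBB]  L=[0, 1, 2, 3, 7/2, 15/4]  R=[4]  gives 31/8
G_8 [BBBBRBBB]  L=[0, 1, 2, 3, 7/2, 15/4, 31/8]  R=[4]  gives 63/16
G_9 [BBBBRBBBB]  L=[0, 1, 2, 3, 7/2, 15/4, 31/8, 63/16]  R=[4]  gives 127/32
G_10 [BBBBRBBBBB]  L=[0, 1, 2, 3, 7/2, 15/4, 31/8, 63/16, 127/32]  R=[4]  gives 255/64
G_11 [BBBBRBBBBBR]  L=[0, 1, 2, 3, 7/2, 15/4, 31/8, 63/16, 127/32]  R=[255/64, 4]  gives 509/128
G_12 [BBBBRBBBBBRB]  L=[0, 1, 2, 3, 7/2, 15/4, 31/8, 63/16, 127/32, 509/128]  R=[255/64, 4]  gives 1019/256
G_13 [BBBBRBBBBBRBB]  L=[0, 1, 2, 3, 7/2, 15/4, 31/8, 63/16, 127/32, 509/128, 1019/256]  R=[255/64, 4]  gives 2039/512
G_14 [BBBBRBBBBBRBBB]  L=[0, 1, 2, 3, 7/2, 15/4, 31/8, 63/16, 127/32, 509/128, 1019/256, 2039/512]  R=[255/64, 4]  gives 4079/1024

4079/1024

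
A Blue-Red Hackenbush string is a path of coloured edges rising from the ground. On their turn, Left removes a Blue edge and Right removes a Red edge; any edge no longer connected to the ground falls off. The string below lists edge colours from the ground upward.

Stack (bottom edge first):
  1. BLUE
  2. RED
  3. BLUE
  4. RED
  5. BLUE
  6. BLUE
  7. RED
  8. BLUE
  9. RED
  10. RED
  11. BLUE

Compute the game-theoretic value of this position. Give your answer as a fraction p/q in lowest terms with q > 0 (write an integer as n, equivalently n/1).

723/1024

step 1: add BLUE to get B; options L={ 0 } R={ ∅ } gives 1
step 2: add RED to get BR; options L={ 0 } R={ 1 } gives 1/2
step 3: add BLUE to get BRB; options L={ 0 1/2 } R={ 1 } gives 3/4
step 4: add RED to get BRBR; options L={ 0 1/2 } R={ 3/4 1 } gives 5/8
step 5: add BLUE to get BRBRB; options L={ 0 1/2 5/8 } R={ 3/4 1 } gives 11/16
step 6: add BLUE to get BRBRBB; options L={ 0 1/2 5/8 11/16 } R={ 3/4 1 } gives 23/32
step 7: add RED to get BRBRBBR; options L={ 0 1/2 5/8 11/16 } R={ 23/32 3/4 1 } gives 45/64
step 8: add BLUE to get BRBRBBRB; options L={ 0 1/2 5/8 11/16 45/64 } R={ 23/32 3/4 1 } gives 91/128
step 9: add RED to get BRBRBBRBR; options L={ 0 1/2 5/8 11/16 45/64 } R={ 91/128 23/32 3/4 1 } gives 181/256
step 10: add RED to get BRBRBBRBRR; options L={ 0 1/2 5/8 11/16 45/64 } R={ 181/256 91/128 23/32 3/4 1 } gives 361/512
step 11: add BLUE to get BRBRBBRBRRB; options L={ 0 1/2 5/8 11/16 45/64 361/512 } R={ 181/256 91/128 23/32 3/4 1 } gives 723/1024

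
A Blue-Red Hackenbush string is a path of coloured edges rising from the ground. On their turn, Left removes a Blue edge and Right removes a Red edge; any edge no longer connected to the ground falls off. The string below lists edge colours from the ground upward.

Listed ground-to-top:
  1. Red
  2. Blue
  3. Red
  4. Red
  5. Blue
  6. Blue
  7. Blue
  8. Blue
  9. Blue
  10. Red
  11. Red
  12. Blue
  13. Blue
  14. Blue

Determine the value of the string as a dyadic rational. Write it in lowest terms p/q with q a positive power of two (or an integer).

step 1: add Red to get R; options L={ — } R={ 0 } → -1
step 2: add Blue to get RB; options L={ -1 } R={ 0 } → -1/2
step 3: add Red to get RBR; options L={ -1 } R={ -1/2,0 } → -3/4
step 4: add Red to get RBRR; options L={ -1 } R={ -3/4,-1/2,0 } → -7/8
step 5: add Blue to get RBRRB; options L={ -1,-7/8 } R={ -3/4,-1/2,0 } → -13/16
step 6: add Blue to get RBRRBB; options L={ -1,-7/8,-13/16 } R={ -3/4,-1/2,0 } → -25/32
step 7: add Blue to get RBRRBBB; options L={ -1,-7/8,-13/16,-25/32 } R={ -3/4,-1/2,0 } → -49/64
step 8: add Blue to get RBRRBBBB; options L={ -1,-7/8,-13/16,-25/32,-49/64 } R={ -3/4,-1/2,0 } → -97/128
step 9: add Blue to get RBRRBBBBB; options L={ -1,-7/8,-13/16,-25/32,-49/64,-97/128 } R={ -3/4,-1/2,0 } → -193/256
step 10: add Red to get RBRRBBBBBR; options L={ -1,-7/8,-13/16,-25/32,-49/64,-97/128 } R={ -193/256,-3/4,-1/2,0 } → -387/512
step 11: add Red to get RBRRBBBBBRR; options L={ -1,-7/8,-13/16,-25/32,-49/64,-97/128 } R={ -387/512,-193/256,-3/4,-1/2,0 } → -775/1024
step 12: add Blue to get RBRRBBBBBRRB; options L={ -1,-7/8,-13/16,-25/32,-49/64,-97/128,-775/1024 } R={ -387/512,-193/256,-3/4,-1/2,0 } → -1549/2048
step 13: add Blue to get RBRRBBBBBRRBB; options L={ -1,-7/8,-13/16,-25/32,-49/64,-97/128,-775/1024,-1549/2048 } R={ -387/512,-193/256,-3/4,-1/2,0 } → -3097/4096
step 14: add Blue to get RBRRBBBBBRRBBB; options L={ -1,-7/8,-13/16,-25/32,-49/64,-97/128,-775/1024,-1549/2048,-3097/4096 } R={ -387/512,-193/256,-3/4,-1/2,0 } → -6193/8192

-6193/8192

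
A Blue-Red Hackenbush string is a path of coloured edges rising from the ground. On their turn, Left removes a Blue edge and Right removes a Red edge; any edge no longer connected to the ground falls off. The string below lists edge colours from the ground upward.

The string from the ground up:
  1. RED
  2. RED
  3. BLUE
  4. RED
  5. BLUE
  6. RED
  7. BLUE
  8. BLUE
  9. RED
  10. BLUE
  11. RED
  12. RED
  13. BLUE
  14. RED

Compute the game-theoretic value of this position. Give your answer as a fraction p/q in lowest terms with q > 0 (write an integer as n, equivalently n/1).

Recurse on prefixes of the 14-edge string RED RED BLUE RED BLUE RED BLUE BLUE RED BLUE RED RED BLUE RED:
G_1 [R]  L=[∅]  R=[0]  → -1
G_2 [RR]  L=[∅]  R=[-1,0]  → -2
G_3 [RRB]  L=[-2]  R=[-1,0]  → -3/2
G_4 [RRBR]  L=[-2]  R=[-3/2,-1,0]  → -7/4
G_5 [RRBRB]  L=[-2,-7/4]  R=[-3/2,-1,0]  → -13/8
G_6 [RRBRBR]  L=[-2,-7/4]  R=[-13/8,-3/2,-1,0]  → -27/16
G_7 [RRBRBRB]  L=[-2,-7/4,-27/16]  R=[-13/8,-3/2,-1,0]  → -53/32
G_8 [RRBRBRBB]  L=[-2,-7/4,-27/16,-53/32]  R=[-13/8,-3/2,-1,0]  → -105/64
G_9 [RRBRBRBBR]  L=[-2,-7/4,-27/16,-53/32]  R=[-105/64,-13/8,-3/2,-1,0]  → -211/128
G_10 [RRBRBRBBRB]  L=[-2,-7/4,-27/16,-53/32,-211/128]  R=[-105/64,-13/8,-3/2,-1,0]  → -421/256
G_11 [RRBRBRBBRBR]  L=[-2,-7/4,-27/16,-53/32,-211/128]  R=[-421/256,-105/64,-13/8,-3/2,-1,0]  → -843/512
G_12 [RRBRBRBBRBRR]  L=[-2,-7/4,-27/16,-53/32,-211/128]  R=[-843/512,-421/256,-105/64,-13/8,-3/2,-1,0]  → -1687/1024
G_13 [RRBRBRBBRBRRB]  L=[-2,-7/4,-27/16,-53/32,-211/128,-1687/1024]  R=[-843/512,-421/256,-105/64,-13/8,-3/2,-1,0]  → -3373/2048
G_14 [RRBRBRBBRBRRBR]  L=[-2,-7/4,-27/16,-53/32,-211/128,-1687/1024]  R=[-3373/2048,-843/512,-421/256,-105/64,-13/8,-3/2,-1,0]  → -6747/4096

-6747/4096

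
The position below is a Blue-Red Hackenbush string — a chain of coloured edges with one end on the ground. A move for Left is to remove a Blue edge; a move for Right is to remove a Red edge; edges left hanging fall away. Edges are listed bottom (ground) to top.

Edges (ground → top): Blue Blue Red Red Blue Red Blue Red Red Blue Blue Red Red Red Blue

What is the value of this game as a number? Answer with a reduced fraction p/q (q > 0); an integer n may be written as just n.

B: Left { 0 }, Right {  } ⇒ simplest 1
BB: Left { 0,1 }, Right {  } ⇒ simplest 2
BBR: Left { 0,1 }, Right { 2 } ⇒ simplest 3/2
BBRR: Left { 0,1 }, Right { 3/2,2 } ⇒ simplest 5/4
BBRRB: Left { 0,1,5/4 }, Right { 3/2,2 } ⇒ simplest 11/8
BBRRBR: Left { 0,1,5/4 }, Right { 11/8,3/2,2 } ⇒ simplest 21/16
BBRRBRB: Left { 0,1,5/4,21/16 }, Right { 11/8,3/2,2 } ⇒ simplest 43/32
BBRRBRBR: Left { 0,1,5/4,21/16 }, Right { 43/32,11/8,3/2,2 } ⇒ simplest 85/64
BBRRBRBRR: Left { 0,1,5/4,21/16 }, Right { 85/64,43/32,11/8,3/2,2 } ⇒ simplest 169/128
BBRRBRBRRB: Left { 0,1,5/4,21/16,169/128 }, Right { 85/64,43/32,11/8,3/2,2 } ⇒ simplest 339/256
BBRRBRBRRBB: Left { 0,1,5/4,21/16,169/128,339/256 }, Right { 85/64,43/32,11/8,3/2,2 } ⇒ simplest 679/512
BBRRBRBRRBBR: Left { 0,1,5/4,21/16,169/128,339/256 }, Right { 679/512,85/64,43/32,11/8,3/2,2 } ⇒ simplest 1357/1024
BBRRBRBRRBBRR: Left { 0,1,5/4,21/16,169/128,339/256 }, Right { 1357/1024,679/512,85/64,43/32,11/8,3/2,2 } ⇒ simplest 2713/2048
BBRRBRBRRBBRRR: Left { 0,1,5/4,21/16,169/128,339/256 }, Right { 2713/2048,1357/1024,679/512,85/64,43/32,11/8,3/2,2 } ⇒ simplest 5425/4096
BBRRBRBRRBBRRRB: Left { 0,1,5/4,21/16,169/128,339/256,5425/4096 }, Right { 2713/2048,1357/1024,679/512,85/64,43/32,11/8,3/2,2 } ⇒ simplest 10851/8192

10851/8192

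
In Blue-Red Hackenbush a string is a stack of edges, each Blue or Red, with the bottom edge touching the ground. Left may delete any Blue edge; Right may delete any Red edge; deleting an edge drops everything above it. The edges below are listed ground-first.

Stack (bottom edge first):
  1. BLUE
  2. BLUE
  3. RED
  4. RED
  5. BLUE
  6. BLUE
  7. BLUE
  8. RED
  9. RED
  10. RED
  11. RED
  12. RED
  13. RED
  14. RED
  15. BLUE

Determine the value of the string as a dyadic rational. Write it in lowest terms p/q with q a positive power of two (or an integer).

Build g(s[:k]) for k = 1..15, string s = BLUE BLUE RED RED BLUE BLUE BLUE RED RED RED RED RED RED RED BLUE.
edge 1 of 15 (BLUE): { 0 |  } → 1
edge 2 of 15 (BLUE): { 0; 1 |  } → 2
edge 3 of 15 (RED): { 0; 1 | 2 } → 3/2
edge 4 of 15 (RED): { 0; 1 | 3/2; 2 } → 5/4
edge 5 of 15 (BLUE): { 0; 1; 5/4 | 3/2; 2 } → 11/8
edge 6 of 15 (BLUE): { 0; 1; 5/4; 11/8 | 3/2; 2 } → 23/16
edge 7 of 15 (BLUE): { 0; 1; 5/4; 11/8; 23/16 | 3/2; 2 } → 47/32
edge 8 of 15 (RED): { 0; 1; 5/4; 11/8; 23/16 | 47/32; 3/2; 2 } → 93/64
edge 9 of 15 (RED): { 0; 1; 5/4; 11/8; 23/16 | 93/64; 47/32; 3/2; 2 } → 185/128
edge 10 of 15 (RED): { 0; 1; 5/4; 11/8; 23/16 | 185/128; 93/64; 47/32; 3/2; 2 } → 369/256
edge 11 of 15 (RED): { 0; 1; 5/4; 11/8; 23/16 | 369/256; 185/128; 93/64; 47/32; 3/2; 2 } → 737/512
edge 12 of 15 (RED): { 0; 1; 5/4; 11/8; 23/16 | 737/512; 369/256; 185/128; 93/64; 47/32; 3/2; 2 } → 1473/1024
edge 13 of 15 (RED): { 0; 1; 5/4; 11/8; 23/16 | 1473/1024; 737/512; 369/256; 185/128; 93/64; 47/32; 3/2; 2 } → 2945/2048
edge 14 of 15 (RED): { 0; 1; 5/4; 11/8; 23/16 | 2945/2048; 1473/1024; 737/512; 369/256; 185/128; 93/64; 47/32; 3/2; 2 } → 5889/4096
edge 15 of 15 (BLUE): { 0; 1; 5/4; 11/8; 23/16; 5889/4096 | 2945/2048; 1473/1024; 737/512; 369/256; 185/128; 93/64; 47/32; 3/2; 2 } → 11779/8192

11779/8192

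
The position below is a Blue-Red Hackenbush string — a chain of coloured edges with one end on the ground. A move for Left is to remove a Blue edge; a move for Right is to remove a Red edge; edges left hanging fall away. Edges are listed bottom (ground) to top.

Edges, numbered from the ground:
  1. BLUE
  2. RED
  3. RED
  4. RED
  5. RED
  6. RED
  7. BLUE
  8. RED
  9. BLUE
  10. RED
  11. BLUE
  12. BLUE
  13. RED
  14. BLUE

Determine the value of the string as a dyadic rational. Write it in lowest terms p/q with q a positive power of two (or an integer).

1 of 14 · B · max L 0 · min R +∞ — 1
2 of 14 · BR · max L 0 · min R 1 — 1/2
3 of 14 · BRR · max L 0 · min R 1/2 — 1/4
4 of 14 · BRRR · max L 0 · min R 1/4 — 1/8
5 of 14 · BRRRR · max L 0 · min R 1/8 — 1/16
6 of 14 · BRRRRR · max L 0 · min R 1/16 — 1/32
7 of 14 · BRRRRRB · max L 1/32 · min R 1/16 — 3/64
8 of 14 · BRRRRRBR · max L 1/32 · min R 3/64 — 5/128
9 of 14 · BRRRRRBRB · max L 5/128 · min R 3/64 — 11/256
10 of 14 · BRRRRRBRBR · max L 5/128 · min R 11/256 — 21/512
11 of 14 · BRRRRRBRBRB · max L 21/512 · min R 11/256 — 43/1024
12 of 14 · BRRRRRBRBRBB · max L 43/1024 · min R 11/256 — 87/2048
13 of 14 · BRRRRRBRBRBBR · max L 43/1024 · min R 87/2048 — 173/4096
14 of 14 · BRRRRRBRBRBBRB · max L 173/4096 · min R 87/2048 — 347/8192

347/8192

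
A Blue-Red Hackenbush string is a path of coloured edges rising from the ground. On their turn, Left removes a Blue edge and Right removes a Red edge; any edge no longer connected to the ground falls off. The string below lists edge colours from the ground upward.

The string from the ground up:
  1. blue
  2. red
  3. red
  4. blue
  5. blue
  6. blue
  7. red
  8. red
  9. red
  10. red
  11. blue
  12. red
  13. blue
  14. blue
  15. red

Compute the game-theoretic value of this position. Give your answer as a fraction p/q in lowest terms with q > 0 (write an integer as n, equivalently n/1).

7213/16384

edge 1 of 15 (blue): { 0 | (no moves) } = 1
edge 2 of 15 (red): { 0 | 1 } = 1/2
edge 3 of 15 (red): { 0 | 1/2,1 } = 1/4
edge 4 of 15 (blue): { 0,1/4 | 1/2,1 } = 3/8
edge 5 of 15 (blue): { 0,1/4,3/8 | 1/2,1 } = 7/16
edge 6 of 15 (blue): { 0,1/4,3/8,7/16 | 1/2,1 } = 15/32
edge 7 of 15 (red): { 0,1/4,3/8,7/16 | 15/32,1/2,1 } = 29/64
edge 8 of 15 (red): { 0,1/4,3/8,7/16 | 29/64,15/32,1/2,1 } = 57/128
edge 9 of 15 (red): { 0,1/4,3/8,7/16 | 57/128,29/64,15/32,1/2,1 } = 113/256
edge 10 of 15 (red): { 0,1/4,3/8,7/16 | 113/256,57/128,29/64,15/32,1/2,1 } = 225/512
edge 11 of 15 (blue): { 0,1/4,3/8,7/16,225/512 | 113/256,57/128,29/64,15/32,1/2,1 } = 451/1024
edge 12 of 15 (red): { 0,1/4,3/8,7/16,225/512 | 451/1024,113/256,57/128,29/64,15/32,1/2,1 } = 901/2048
edge 13 of 15 (blue): { 0,1/4,3/8,7/16,225/512,901/2048 | 451/1024,113/256,57/128,29/64,15/32,1/2,1 } = 1803/4096
edge 14 of 15 (blue): { 0,1/4,3/8,7/16,225/512,901/2048,1803/4096 | 451/1024,113/256,57/128,29/64,15/32,1/2,1 } = 3607/8192
edge 15 of 15 (red): { 0,1/4,3/8,7/16,225/512,901/2048,1803/4096 | 3607/8192,451/1024,113/256,57/128,29/64,15/32,1/2,1 } = 7213/16384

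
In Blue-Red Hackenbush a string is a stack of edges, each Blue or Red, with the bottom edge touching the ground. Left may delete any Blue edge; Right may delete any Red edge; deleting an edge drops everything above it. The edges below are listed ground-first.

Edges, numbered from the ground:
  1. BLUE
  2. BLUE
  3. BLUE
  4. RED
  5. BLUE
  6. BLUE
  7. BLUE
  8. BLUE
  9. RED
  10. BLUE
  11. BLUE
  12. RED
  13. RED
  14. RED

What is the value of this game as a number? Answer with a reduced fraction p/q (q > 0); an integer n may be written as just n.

6065/2048

G(B) = { 0 |  } ⇒ 1
G(BB) = { 0 1 |  } ⇒ 2
G(BBB) = { 0 1 2 |  } ⇒ 3
G(BBBR) = { 0 1 2 | 3 } ⇒ 5/2
G(BBBRB) = { 0 1 2 5/2 | 3 } ⇒ 11/4
G(BBBRBB) = { 0 1 2 5/2 11/4 | 3 } ⇒ 23/8
G(BBBRBBB) = { 0 1 2 5/2 11/4 23/8 | 3 } ⇒ 47/16
G(BBBRBBBB) = { 0 1 2 5/2 11/4 23/8 47/16 | 3 } ⇒ 95/32
G(BBBRBBBBR) = { 0 1 2 5/2 11/4 23/8 47/16 | 95/32 3 } ⇒ 189/64
G(BBBRBBBBRB) = { 0 1 2 5/2 11/4 23/8 47/16 189/64 | 95/32 3 } ⇒ 379/128
G(BBBRBBBBRBB) = { 0 1 2 5/2 11/4 23/8 47/16 189/64 379/128 | 95/32 3 } ⇒ 759/256
G(BBBRBBBBRBBR) = { 0 1 2 5/2 11/4 23/8 47/16 189/64 379/128 | 759/256 95/32 3 } ⇒ 1517/512
G(BBBRBBBBRBBRR) = { 0 1 2 5/2 11/4 23/8 47/16 189/64 379/128 | 1517/512 759/256 95/32 3 } ⇒ 3033/1024
G(BBBRBBBBRBBRRR) = { 0 1 2 5/2 11/4 23/8 47/16 189/64 379/128 | 3033/1024 1517/512 759/256 95/32 3 } ⇒ 6065/2048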